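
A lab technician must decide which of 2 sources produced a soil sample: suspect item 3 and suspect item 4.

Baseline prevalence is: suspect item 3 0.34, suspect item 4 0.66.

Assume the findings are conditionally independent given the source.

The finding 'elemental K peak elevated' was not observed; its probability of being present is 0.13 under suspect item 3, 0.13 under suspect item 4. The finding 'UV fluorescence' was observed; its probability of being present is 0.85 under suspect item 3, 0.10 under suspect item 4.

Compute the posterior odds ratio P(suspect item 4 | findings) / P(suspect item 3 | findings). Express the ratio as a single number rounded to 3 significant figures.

0.228

Posterior odds equal prior odds times the likelihood ratio; only the two competing hypotheses matter (using 1 − P(present | H) for each absent finding).
  suspect item 4: 0.66 × (1 − 0.13) × 0.10 = 0.05742
  suspect item 3: 0.34 × (1 − 0.13) × 0.85 = 0.25143
Odds(suspect item 4 : suspect item 3) = 0.05742 / 0.25143 ≈ 0.228.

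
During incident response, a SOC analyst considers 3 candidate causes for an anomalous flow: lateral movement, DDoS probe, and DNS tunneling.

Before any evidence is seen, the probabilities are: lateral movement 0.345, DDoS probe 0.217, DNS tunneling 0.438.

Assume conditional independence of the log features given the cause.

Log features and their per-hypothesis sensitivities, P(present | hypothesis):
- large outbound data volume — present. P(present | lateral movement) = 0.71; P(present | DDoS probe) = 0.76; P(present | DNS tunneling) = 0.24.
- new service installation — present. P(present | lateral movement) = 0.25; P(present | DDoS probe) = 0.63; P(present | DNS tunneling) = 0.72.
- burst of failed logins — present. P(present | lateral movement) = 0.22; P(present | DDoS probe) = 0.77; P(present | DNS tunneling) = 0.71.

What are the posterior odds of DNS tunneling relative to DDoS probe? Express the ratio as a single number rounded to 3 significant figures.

0.672

Posterior odds equal prior odds times the likelihood ratio; only the two competing hypotheses matter.
  DNS tunneling: 0.438 × 0.24 × 0.72 × 0.71 = 0.053737
  DDoS probe: 0.217 × 0.76 × 0.63 × 0.77 = 0.080003
Posterior odds = 0.053737 / 0.080003 ≈ 0.672.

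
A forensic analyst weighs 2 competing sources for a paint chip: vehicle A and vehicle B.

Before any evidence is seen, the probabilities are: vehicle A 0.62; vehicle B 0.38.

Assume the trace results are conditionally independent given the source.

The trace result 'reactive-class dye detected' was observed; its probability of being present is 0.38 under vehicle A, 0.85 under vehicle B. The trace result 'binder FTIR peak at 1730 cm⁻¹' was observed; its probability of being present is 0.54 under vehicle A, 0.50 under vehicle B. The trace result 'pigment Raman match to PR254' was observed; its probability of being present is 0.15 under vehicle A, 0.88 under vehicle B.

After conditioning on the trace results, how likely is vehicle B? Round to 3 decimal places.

For each hypothesis, the unnormalized posterior weight is prior × product of the trace result likelihoods:
  vehicle A: 0.62 × 0.38 × 0.54 × 0.15 = 0.019084
  vehicle B: 0.38 × 0.85 × 0.50 × 0.88 = 0.14212
The unnormalized weights sum to 0.1612.
P(vehicle B | evidence) = 0.14212 / 0.1612 ≈ 0.882.

0.882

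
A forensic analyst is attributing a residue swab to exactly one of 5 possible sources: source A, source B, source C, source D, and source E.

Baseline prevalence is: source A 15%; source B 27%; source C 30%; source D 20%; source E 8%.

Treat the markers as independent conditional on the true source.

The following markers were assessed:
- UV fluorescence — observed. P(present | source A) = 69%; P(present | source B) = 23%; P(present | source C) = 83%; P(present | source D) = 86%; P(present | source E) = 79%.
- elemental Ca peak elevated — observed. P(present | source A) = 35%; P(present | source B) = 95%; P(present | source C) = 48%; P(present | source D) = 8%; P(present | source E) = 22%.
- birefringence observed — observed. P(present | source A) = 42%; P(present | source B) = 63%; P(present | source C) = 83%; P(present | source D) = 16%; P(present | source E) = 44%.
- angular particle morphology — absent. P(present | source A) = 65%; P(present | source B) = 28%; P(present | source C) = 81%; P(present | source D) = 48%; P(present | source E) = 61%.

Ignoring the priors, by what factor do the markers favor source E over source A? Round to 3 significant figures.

Joint likelihood of the marker pattern under each hypothesis (using 1 − P(present | H) for each absent marker):
  source E: 0.79 × 0.22 × 0.44 × (1 − 0.61) = 0.029824
  source A: 0.69 × 0.35 × 0.42 × (1 − 0.65) = 0.0355
Bayes factor = 0.029824 / 0.0355 ≈ 0.840

0.840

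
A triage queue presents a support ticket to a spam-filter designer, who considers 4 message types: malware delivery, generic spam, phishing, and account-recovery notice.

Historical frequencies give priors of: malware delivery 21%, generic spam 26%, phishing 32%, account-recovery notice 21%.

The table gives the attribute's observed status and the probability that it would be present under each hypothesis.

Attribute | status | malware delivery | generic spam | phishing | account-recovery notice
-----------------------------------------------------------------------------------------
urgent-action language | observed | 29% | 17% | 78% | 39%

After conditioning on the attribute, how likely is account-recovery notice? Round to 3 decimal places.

Multiply each prior by the likelihood of the attribute:
  malware delivery: 0.21 × 0.29 = 0.0609
  generic spam: 0.26 × 0.17 = 0.0442
  phishing: 0.32 × 0.78 = 0.2496
  account-recovery notice: 0.21 × 0.39 = 0.0819
Marginal likelihood of the evidence = 0.4366.
P(account-recovery notice | evidence) = 0.0819 / 0.4366 ≈ 0.188.

0.188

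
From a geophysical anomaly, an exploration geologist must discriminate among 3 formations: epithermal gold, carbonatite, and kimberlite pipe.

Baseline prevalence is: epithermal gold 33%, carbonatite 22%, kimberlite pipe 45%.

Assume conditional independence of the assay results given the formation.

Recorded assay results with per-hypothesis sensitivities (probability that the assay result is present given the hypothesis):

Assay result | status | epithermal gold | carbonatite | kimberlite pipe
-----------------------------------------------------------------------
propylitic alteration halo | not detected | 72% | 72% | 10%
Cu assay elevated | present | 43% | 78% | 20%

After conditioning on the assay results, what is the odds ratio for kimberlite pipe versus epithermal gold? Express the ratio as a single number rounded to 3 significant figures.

2.04

The normalizing constant cancels in an odds ratio, so compute prior × likelihood for the two hypotheses only (using 1 − P(present | H) for each absent assay result):
  kimberlite pipe: 0.45 × (1 − 0.10) × 0.20 = 0.081
  epithermal gold: 0.33 × (1 − 0.72) × 0.43 = 0.039732
Posterior odds = 0.081 / 0.039732 ≈ 2.04.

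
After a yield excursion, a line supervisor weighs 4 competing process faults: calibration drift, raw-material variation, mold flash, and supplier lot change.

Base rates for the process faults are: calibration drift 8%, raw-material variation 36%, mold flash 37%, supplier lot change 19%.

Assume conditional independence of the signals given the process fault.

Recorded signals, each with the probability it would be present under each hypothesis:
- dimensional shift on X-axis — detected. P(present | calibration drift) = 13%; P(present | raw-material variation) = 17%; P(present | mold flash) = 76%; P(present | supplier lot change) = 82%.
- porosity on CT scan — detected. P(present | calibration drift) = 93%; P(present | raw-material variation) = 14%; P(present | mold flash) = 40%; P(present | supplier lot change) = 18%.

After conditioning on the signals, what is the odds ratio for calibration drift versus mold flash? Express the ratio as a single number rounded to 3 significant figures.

0.0860

Posterior odds equal prior odds times the likelihood ratio; only the two competing hypotheses matter.
  calibration drift: 0.08 × 0.13 × 0.93 = 0.009672
  mold flash: 0.37 × 0.76 × 0.40 = 0.11248
Odds(calibration drift : mold flash) = 0.009672 / 0.11248 ≈ 0.0860.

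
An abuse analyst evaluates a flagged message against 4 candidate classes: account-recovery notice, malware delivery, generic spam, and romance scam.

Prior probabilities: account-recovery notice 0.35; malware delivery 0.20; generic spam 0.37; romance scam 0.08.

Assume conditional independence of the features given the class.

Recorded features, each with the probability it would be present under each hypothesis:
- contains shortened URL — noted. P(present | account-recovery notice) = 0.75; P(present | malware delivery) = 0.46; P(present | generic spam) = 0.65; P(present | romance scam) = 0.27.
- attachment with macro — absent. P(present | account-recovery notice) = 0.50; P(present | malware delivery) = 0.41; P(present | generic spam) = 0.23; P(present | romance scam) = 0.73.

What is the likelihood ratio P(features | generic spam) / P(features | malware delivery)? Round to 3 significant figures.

Joint likelihood of the feature pattern under each hypothesis (using 1 − P(present | H) for each absent feature):
  generic spam: 0.65 × (1 − 0.23) = 0.5005
  malware delivery: 0.46 × (1 − 0.41) = 0.2714
Bayes factor = 0.5005 / 0.2714 ≈ 1.84

1.84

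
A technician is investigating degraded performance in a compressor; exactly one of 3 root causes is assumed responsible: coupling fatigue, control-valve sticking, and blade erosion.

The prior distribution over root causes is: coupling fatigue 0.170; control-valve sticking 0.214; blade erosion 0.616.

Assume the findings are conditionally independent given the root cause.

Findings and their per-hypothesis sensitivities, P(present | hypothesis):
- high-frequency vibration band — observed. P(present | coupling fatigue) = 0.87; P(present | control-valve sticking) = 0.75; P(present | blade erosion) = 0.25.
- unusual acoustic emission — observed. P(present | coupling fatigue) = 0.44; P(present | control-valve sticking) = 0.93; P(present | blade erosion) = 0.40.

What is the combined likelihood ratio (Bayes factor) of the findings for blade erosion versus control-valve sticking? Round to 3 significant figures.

Joint likelihood of the evidence pattern under each hypothesis:
  blade erosion: 0.25 × 0.40 = 0.1
  control-valve sticking: 0.75 × 0.93 = 0.6975
Bayes factor = 0.1 / 0.6975 ≈ 0.143

0.143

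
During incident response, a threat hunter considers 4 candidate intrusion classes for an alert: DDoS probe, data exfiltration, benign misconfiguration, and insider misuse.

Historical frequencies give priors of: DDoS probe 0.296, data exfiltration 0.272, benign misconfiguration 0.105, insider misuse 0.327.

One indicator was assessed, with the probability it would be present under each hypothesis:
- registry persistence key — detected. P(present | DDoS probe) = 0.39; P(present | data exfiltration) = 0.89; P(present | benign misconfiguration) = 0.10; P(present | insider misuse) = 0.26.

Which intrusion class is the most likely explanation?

Multiply each prior by the likelihood of the indicator:
  DDoS probe: 0.296 × 0.39 = 0.11544
  data exfiltration: 0.272 × 0.89 = 0.24208
  benign misconfiguration: 0.105 × 0.10 = 0.0105
  insider misuse: 0.327 × 0.26 = 0.08502
The unnormalized weights sum to 0.45304.
P(DDoS probe | evidence) ≈ 0.11544 / 0.45304 ≈ 0.255
P(data exfiltration | evidence) ≈ 0.24208 / 0.45304 ≈ 0.534
P(benign misconfiguration | evidence) ≈ 0.0105 / 0.45304 ≈ 0.023
P(insider misuse | evidence) ≈ 0.08502 / 0.45304 ≈ 0.188
The largest is 0.534, so data exfiltration is most probable.

data exfiltration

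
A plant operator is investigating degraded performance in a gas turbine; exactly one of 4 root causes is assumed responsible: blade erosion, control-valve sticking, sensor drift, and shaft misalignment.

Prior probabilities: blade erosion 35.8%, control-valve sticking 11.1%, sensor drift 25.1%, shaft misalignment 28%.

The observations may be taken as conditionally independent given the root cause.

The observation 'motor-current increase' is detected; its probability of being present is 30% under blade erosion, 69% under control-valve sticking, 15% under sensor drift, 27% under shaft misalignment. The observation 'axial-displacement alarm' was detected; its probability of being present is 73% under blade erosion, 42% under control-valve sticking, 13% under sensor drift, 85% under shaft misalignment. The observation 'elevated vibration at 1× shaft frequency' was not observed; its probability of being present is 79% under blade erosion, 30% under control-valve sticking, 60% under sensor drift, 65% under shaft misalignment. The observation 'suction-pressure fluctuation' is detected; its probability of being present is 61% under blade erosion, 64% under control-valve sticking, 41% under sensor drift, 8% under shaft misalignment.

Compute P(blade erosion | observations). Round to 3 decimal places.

By Bayes' rule with conditional independence, the unnormalized weight for each hypothesis is prior × ∏ likelihoods (using 1 − P(present | H) for each absent observation):
  blade erosion: 0.358 × 0.30 × 0.73 × (1 − 0.79) × 0.61 = 0.010043
  control-valve sticking: 0.111 × 0.69 × 0.42 × (1 − 0.30) × 0.64 = 0.014411
  sensor drift: 0.251 × 0.15 × 0.13 × (1 − 0.60) × 0.41 = 0.0008027
  shaft misalignment: 0.280 × 0.27 × 0.85 × (1 − 0.65) × 0.08 = 0.0017993
Marginal likelihood of the evidence = 0.027056.
P(blade erosion | evidence) = 0.010043 / 0.027056 ≈ 0.371.

0.371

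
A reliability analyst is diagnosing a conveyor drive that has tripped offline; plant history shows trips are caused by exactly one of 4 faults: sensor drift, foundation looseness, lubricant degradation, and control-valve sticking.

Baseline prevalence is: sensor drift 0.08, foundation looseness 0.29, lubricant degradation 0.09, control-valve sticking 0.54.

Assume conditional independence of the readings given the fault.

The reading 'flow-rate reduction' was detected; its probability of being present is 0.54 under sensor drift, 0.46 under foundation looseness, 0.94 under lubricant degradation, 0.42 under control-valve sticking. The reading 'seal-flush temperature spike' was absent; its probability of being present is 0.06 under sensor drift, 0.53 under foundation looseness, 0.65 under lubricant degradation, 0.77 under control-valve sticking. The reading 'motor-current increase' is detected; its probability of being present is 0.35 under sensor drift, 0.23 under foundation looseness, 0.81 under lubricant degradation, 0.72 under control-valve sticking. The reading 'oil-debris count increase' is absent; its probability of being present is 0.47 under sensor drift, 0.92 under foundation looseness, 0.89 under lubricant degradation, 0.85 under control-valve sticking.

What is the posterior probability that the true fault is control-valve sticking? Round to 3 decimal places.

Multiply each prior by the joint likelihood of the reading pattern (using 1 − P(present | H) for each absent reading):
  sensor drift: 0.08 × 0.54 × (1 − 0.06) × 0.35 × (1 − 0.47) = 0.0075328
  foundation looseness: 0.29 × 0.46 × (1 − 0.53) × 0.23 × (1 − 0.92) = 0.0011536
  lubricant degradation: 0.09 × 0.94 × (1 − 0.65) × 0.81 × (1 − 0.89) = 0.0026383
  control-valve sticking: 0.54 × 0.42 × (1 − 0.77) × 0.72 × (1 − 0.85) = 0.0056337
Normalizing constant Z = 0.0075328 + 0.0011536 + 0.0026383 + 0.0056337 = 0.016958.
P(control-valve sticking | evidence) = 0.0056337 / 0.016958 ≈ 0.332.

0.332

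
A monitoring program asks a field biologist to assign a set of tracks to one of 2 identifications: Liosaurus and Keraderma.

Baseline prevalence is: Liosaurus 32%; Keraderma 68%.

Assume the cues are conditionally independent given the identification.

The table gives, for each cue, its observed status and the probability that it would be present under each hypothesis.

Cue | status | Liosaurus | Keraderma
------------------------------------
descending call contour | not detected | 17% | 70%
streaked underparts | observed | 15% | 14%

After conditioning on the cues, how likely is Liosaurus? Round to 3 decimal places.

0.582

For each hypothesis, the unnormalized posterior weight is prior × product of the cue likelihoods (using 1 − P(present | H) for each absent cue):
  Liosaurus: 0.32 × (1 − 0.17) × 0.15 = 0.03984
  Keraderma: 0.68 × (1 − 0.70) × 0.14 = 0.02856
Normalizing constant Z = 0.03984 + 0.02856 = 0.0684.
P(Liosaurus | evidence) = 0.03984 / 0.0684 ≈ 0.582.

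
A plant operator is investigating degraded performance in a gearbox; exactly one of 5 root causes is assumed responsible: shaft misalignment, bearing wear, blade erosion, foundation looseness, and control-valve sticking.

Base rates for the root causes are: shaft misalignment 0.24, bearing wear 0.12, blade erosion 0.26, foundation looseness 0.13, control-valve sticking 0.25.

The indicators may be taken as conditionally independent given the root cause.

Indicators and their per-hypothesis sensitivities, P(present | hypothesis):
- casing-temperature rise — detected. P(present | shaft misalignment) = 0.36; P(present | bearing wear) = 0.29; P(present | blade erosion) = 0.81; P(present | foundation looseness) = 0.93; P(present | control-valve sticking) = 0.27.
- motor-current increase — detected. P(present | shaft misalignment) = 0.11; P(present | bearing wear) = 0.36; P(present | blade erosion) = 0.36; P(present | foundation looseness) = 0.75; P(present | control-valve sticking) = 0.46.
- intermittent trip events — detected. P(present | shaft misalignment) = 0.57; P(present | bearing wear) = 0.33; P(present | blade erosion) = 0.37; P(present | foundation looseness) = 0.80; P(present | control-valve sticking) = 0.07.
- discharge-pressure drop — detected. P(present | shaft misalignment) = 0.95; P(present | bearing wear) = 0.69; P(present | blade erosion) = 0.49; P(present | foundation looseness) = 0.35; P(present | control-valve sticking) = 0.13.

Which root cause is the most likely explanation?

foundation looseness

Multiply each prior by the joint likelihood of the indicator pattern:
  shaft misalignment: 0.24 × 0.36 × 0.11 × 0.57 × 0.95 = 0.0051464
  bearing wear: 0.12 × 0.29 × 0.36 × 0.33 × 0.69 = 0.0028526
  blade erosion: 0.26 × 0.81 × 0.36 × 0.37 × 0.49 = 0.013745
  foundation looseness: 0.13 × 0.93 × 0.75 × 0.80 × 0.35 = 0.025389
  control-valve sticking: 0.25 × 0.27 × 0.46 × 0.07 × 0.13 = 0.00028256
Marginal likelihood of the evidence = 0.047416.
P(shaft misalignment | evidence) ≈ 0.0051464 / 0.047416 ≈ 0.109
P(bearing wear | evidence) ≈ 0.0028526 / 0.047416 ≈ 0.060
P(blade erosion | evidence) ≈ 0.013745 / 0.047416 ≈ 0.290
P(foundation looseness | evidence) ≈ 0.025389 / 0.047416 ≈ 0.535
P(control-valve sticking | evidence) ≈ 0.00028256 / 0.047416 ≈ 0.006
The largest is 0.535, so foundation looseness is most probable.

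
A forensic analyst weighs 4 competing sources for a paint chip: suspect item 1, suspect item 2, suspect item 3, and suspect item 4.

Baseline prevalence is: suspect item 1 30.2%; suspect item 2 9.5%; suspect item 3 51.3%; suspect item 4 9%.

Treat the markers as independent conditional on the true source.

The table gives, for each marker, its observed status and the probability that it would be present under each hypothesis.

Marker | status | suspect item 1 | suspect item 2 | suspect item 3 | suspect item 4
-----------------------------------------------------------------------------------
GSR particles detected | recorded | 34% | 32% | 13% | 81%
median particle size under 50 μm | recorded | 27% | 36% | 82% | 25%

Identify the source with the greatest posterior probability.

Multiply each prior by the joint likelihood of the marker pattern:
  suspect item 1: 0.302 × 0.34 × 0.27 = 0.027724
  suspect item 2: 0.095 × 0.32 × 0.36 = 0.010944
  suspect item 3: 0.513 × 0.13 × 0.82 = 0.054686
  suspect item 4: 0.090 × 0.81 × 0.25 = 0.018225
Marginal likelihood of the evidence = 0.11158.
P(suspect item 1 | evidence) ≈ 0.027724 / 0.11158 ≈ 0.248
P(suspect item 2 | evidence) ≈ 0.010944 / 0.11158 ≈ 0.098
P(suspect item 3 | evidence) ≈ 0.054686 / 0.11158 ≈ 0.490
P(suspect item 4 | evidence) ≈ 0.018225 / 0.11158 ≈ 0.163
The largest is 0.490, so suspect item 3 is most probable.

suspect item 3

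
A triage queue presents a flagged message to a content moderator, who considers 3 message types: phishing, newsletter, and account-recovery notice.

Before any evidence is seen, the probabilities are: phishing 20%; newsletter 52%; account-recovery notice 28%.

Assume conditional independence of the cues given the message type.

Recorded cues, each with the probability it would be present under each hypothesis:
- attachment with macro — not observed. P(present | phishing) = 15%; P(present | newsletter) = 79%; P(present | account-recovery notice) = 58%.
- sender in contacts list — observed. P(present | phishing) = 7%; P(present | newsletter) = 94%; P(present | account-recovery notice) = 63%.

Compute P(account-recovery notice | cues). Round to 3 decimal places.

0.393

By Bayes' rule with conditional independence, the unnormalized weight for each hypothesis is prior × ∏ likelihoods (using 1 − P(present | H) for each absent cue):
  phishing: 0.20 × (1 − 0.15) × 0.07 = 0.0119
  newsletter: 0.52 × (1 − 0.79) × 0.94 = 0.10265
  account-recovery notice: 0.28 × (1 − 0.58) × 0.63 = 0.074088
The unnormalized weights sum to 0.18864.
P(account-recovery notice | evidence) = 0.074088 / 0.18864 ≈ 0.393.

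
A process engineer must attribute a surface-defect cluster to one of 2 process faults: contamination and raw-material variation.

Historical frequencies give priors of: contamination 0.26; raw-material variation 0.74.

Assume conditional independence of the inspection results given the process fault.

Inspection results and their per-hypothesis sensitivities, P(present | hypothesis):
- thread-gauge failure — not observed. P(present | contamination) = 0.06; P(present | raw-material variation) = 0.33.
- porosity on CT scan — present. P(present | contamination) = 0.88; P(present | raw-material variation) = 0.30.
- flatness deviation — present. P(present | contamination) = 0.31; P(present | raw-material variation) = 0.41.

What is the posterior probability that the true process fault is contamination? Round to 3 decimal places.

0.522

Multiply each prior by the joint likelihood of the inspection result pattern (using 1 − P(present | H) for each absent inspection result):
  contamination: 0.26 × (1 − 0.06) × 0.88 × 0.31 = 0.066672
  raw-material variation: 0.74 × (1 − 0.33) × 0.30 × 0.41 = 0.060983
Normalizing constant Z = 0.066672 + 0.060983 = 0.12766.
P(contamination | evidence) = 0.066672 / 0.12766 ≈ 0.522.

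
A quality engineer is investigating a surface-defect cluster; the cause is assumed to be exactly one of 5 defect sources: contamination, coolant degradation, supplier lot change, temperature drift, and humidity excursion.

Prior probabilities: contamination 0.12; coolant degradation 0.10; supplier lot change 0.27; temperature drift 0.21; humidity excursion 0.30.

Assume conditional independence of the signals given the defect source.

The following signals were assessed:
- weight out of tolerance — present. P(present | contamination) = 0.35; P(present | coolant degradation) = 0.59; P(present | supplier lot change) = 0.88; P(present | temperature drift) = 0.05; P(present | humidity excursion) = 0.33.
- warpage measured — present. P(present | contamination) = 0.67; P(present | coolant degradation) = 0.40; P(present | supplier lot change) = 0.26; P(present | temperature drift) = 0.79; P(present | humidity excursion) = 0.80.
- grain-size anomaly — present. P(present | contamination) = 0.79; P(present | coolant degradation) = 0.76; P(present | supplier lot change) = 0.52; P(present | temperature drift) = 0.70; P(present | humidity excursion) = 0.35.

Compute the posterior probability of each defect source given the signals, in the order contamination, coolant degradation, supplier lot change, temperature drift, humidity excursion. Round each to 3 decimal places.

For each hypothesis, the unnormalized posterior weight is prior × product of the signal likelihoods:
  contamination: 0.12 × 0.35 × 0.67 × 0.79 = 0.022231
  coolant degradation: 0.10 × 0.59 × 0.40 × 0.76 = 0.017936
  supplier lot change: 0.27 × 0.88 × 0.26 × 0.52 = 0.032124
  temperature drift: 0.21 × 0.05 × 0.79 × 0.70 = 0.0058065
  humidity excursion: 0.30 × 0.33 × 0.80 × 0.35 = 0.02772
Normalizing constant Z = 0.022231 + 0.017936 + 0.032124 + 0.0058065 + 0.02772 = 0.10582.
P(contamination | evidence) = 0.022231 / 0.10582 ≈ 0.210
P(coolant degradation | evidence) = 0.017936 / 0.10582 ≈ 0.170
P(supplier lot change | evidence) = 0.032124 / 0.10582 ≈ 0.304
P(temperature drift | evidence) = 0.0058065 / 0.10582 ≈ 0.055
P(humidity excursion | evidence) = 0.02772 / 0.10582 ≈ 0.262

0.210, 0.170, 0.304, 0.055, 0.262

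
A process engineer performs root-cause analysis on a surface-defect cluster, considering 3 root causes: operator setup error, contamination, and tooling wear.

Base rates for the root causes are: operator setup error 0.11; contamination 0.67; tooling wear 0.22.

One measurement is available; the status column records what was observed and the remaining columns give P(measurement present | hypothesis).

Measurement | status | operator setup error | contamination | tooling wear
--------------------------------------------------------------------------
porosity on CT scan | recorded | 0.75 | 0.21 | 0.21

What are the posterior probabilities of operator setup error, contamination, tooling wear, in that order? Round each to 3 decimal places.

For each hypothesis, the unnormalized posterior weight is prior × likelihood:
  operator setup error: 0.11 × 0.75 = 0.0825
  contamination: 0.67 × 0.21 = 0.1407
  tooling wear: 0.22 × 0.21 = 0.0462
Normalizing constant Z = 0.0825 + 0.1407 + 0.0462 = 0.2694.
P(operator setup error | evidence) = 0.0825 / 0.2694 ≈ 0.306
P(contamination | evidence) = 0.1407 / 0.2694 ≈ 0.522
P(tooling wear | evidence) = 0.0462 / 0.2694 ≈ 0.171

0.306, 0.522, 0.171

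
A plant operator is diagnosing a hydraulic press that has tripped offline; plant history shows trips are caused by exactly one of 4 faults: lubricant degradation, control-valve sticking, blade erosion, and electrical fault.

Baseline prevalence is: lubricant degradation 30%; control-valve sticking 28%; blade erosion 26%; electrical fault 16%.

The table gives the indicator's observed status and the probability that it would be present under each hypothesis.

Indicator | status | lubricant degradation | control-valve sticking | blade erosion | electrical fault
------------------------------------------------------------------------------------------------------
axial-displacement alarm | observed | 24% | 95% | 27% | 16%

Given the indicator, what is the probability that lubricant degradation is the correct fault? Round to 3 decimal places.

For each hypothesis, the unnormalized posterior weight is prior × likelihood:
  lubricant degradation: 0.30 × 0.24 = 0.072
  control-valve sticking: 0.28 × 0.95 = 0.266
  blade erosion: 0.26 × 0.27 = 0.0702
  electrical fault: 0.16 × 0.16 = 0.0256
Marginal likelihood of the evidence = 0.4338.
P(lubricant degradation | evidence) = 0.072 / 0.4338 ≈ 0.166.

0.166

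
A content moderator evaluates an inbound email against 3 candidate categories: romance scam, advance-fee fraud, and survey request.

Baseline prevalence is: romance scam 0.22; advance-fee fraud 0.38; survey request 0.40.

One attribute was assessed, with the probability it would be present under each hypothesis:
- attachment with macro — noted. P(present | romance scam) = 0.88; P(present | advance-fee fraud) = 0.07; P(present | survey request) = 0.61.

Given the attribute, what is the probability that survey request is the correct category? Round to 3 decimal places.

Multiply each prior by the likelihood of the attribute:
  romance scam: 0.22 × 0.88 = 0.1936
  advance-fee fraud: 0.38 × 0.07 = 0.0266
  survey request: 0.40 × 0.61 = 0.244
Marginal likelihood of the evidence = 0.4642.
P(survey request | evidence) = 0.244 / 0.4642 ≈ 0.526.

0.526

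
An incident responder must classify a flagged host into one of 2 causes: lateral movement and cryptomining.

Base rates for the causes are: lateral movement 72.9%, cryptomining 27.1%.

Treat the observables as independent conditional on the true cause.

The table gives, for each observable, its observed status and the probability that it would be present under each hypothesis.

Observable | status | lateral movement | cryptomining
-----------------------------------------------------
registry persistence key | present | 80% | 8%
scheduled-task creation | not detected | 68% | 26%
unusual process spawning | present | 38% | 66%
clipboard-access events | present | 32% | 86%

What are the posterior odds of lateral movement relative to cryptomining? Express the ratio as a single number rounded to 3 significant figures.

2.49

The normalizing constant cancels in an odds ratio, so compute prior × likelihood for the two hypotheses only (using 1 − P(present | H) for each absent observable):
  lateral movement: 0.729 × 0.80 × (1 − 0.68) × 0.38 × 0.32 = 0.022693
  cryptomining: 0.271 × 0.08 × (1 − 0.26) × 0.66 × 0.86 = 0.0091061
Odds(lateral movement : cryptomining) = 0.022693 / 0.0091061 ≈ 2.49.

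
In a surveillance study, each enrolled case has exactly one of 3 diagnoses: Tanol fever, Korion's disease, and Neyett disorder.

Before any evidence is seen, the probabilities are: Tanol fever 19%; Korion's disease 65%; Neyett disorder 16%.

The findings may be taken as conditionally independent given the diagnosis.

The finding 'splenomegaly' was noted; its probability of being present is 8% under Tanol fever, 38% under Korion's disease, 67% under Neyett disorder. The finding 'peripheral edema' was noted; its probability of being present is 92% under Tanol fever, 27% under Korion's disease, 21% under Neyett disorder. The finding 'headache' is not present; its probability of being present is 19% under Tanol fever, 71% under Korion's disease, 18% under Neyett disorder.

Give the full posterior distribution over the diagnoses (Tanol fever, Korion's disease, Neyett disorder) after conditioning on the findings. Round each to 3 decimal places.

By Bayes' rule with conditional independence, the unnormalized weight for each hypothesis is prior × ∏ likelihoods (using 1 − P(present | H) for each absent finding):
  Tanol fever: 0.19 × 0.08 × 0.92 × (1 − 0.19) = 0.011327
  Korion's disease: 0.65 × 0.38 × 0.27 × (1 − 0.71) = 0.01934
  Neyett disorder: 0.16 × 0.67 × 0.21 × (1 − 0.18) = 0.01846
Marginal likelihood of the evidence = 0.049127.
P(Tanol fever | evidence) = 0.011327 / 0.049127 ≈ 0.231
P(Korion's disease | evidence) = 0.01934 / 0.049127 ≈ 0.394
P(Neyett disorder | evidence) = 0.01846 / 0.049127 ≈ 0.376

0.231, 0.394, 0.376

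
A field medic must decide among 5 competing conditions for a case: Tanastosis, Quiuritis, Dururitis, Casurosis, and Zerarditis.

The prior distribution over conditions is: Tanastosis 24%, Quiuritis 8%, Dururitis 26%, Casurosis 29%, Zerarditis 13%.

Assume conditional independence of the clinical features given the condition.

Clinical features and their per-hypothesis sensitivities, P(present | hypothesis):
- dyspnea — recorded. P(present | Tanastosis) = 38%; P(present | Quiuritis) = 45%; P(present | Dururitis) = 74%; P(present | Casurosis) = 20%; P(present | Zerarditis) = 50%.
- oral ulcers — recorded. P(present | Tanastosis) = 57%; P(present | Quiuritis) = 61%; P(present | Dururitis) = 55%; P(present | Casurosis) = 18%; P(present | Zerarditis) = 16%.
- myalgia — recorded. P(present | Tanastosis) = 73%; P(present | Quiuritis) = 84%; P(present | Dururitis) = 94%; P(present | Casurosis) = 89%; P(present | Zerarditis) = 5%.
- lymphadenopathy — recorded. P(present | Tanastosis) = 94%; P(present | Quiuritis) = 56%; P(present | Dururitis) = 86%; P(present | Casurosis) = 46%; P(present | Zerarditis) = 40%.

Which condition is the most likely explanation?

Dururitis

By Bayes' rule with conditional independence, the unnormalized weight for each hypothesis is prior × ∏ likelihoods:
  Tanastosis: 0.24 × 0.38 × 0.57 × 0.73 × 0.94 = 0.035671
  Quiuritis: 0.08 × 0.45 × 0.61 × 0.84 × 0.56 = 0.01033
  Dururitis: 0.26 × 0.74 × 0.55 × 0.94 × 0.86 = 0.085545
  Casurosis: 0.29 × 0.20 × 0.18 × 0.89 × 0.46 = 0.0042741
  Zerarditis: 0.13 × 0.50 × 0.16 × 0.05 × 0.40 = 0.000208
Marginal likelihood of the evidence = 0.13603.
P(Tanastosis | evidence) ≈ 0.035671 / 0.13603 ≈ 0.262
P(Quiuritis | evidence) ≈ 0.01033 / 0.13603 ≈ 0.076
P(Dururitis | evidence) ≈ 0.085545 / 0.13603 ≈ 0.629
P(Casurosis | evidence) ≈ 0.0042741 / 0.13603 ≈ 0.031
P(Zerarditis | evidence) ≈ 0.000208 / 0.13603 ≈ 0.002
The largest is 0.629, so Dururitis is most probable.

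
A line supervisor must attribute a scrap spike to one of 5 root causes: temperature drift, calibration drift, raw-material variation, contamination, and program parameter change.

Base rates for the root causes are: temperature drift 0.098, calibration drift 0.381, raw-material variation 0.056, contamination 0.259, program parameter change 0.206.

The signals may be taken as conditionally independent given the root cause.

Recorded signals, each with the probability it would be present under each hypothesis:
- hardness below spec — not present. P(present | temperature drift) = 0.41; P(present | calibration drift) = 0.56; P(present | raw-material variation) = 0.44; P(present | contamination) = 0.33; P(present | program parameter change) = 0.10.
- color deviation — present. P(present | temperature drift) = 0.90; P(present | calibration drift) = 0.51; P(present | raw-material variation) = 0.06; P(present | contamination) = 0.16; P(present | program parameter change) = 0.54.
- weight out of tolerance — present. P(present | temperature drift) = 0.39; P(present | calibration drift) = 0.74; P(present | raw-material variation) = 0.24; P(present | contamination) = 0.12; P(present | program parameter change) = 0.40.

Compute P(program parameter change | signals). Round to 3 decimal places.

Multiply each prior by the joint likelihood of the signal pattern (using 1 − P(present | H) for each absent signal):
  temperature drift: 0.098 × (1 − 0.41) × 0.90 × 0.39 = 0.020295
  calibration drift: 0.381 × (1 − 0.56) × 0.51 × 0.74 = 0.063267
  raw-material variation: 0.056 × (1 − 0.44) × 0.06 × 0.24 = 0.00045158
  contamination: 0.259 × (1 − 0.33) × 0.16 × 0.12 = 0.0033318
  program parameter change: 0.206 × (1 − 0.10) × 0.54 × 0.40 = 0.040046
Normalizing constant Z = 0.020295 + 0.063267 + 0.00045158 + 0.0033318 + 0.040046 = 0.12739.
P(program parameter change | evidence) = 0.040046 / 0.12739 ≈ 0.314.

0.314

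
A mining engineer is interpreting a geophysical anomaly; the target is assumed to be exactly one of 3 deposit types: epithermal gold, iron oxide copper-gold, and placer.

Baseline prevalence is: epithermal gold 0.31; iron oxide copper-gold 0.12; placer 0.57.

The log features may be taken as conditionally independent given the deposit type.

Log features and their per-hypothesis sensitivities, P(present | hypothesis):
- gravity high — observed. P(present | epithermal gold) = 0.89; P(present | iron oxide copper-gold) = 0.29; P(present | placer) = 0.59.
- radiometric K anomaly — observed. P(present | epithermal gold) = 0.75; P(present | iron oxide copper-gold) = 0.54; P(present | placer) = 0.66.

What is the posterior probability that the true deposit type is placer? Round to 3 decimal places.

0.496

Multiply each prior by the joint likelihood of the log feature pattern:
  epithermal gold: 0.31 × 0.89 × 0.75 = 0.20692
  iron oxide copper-gold: 0.12 × 0.29 × 0.54 = 0.018792
  placer: 0.57 × 0.59 × 0.66 = 0.22196
The unnormalized weights sum to 0.44767.
P(placer | evidence) = 0.22196 / 0.44767 ≈ 0.496.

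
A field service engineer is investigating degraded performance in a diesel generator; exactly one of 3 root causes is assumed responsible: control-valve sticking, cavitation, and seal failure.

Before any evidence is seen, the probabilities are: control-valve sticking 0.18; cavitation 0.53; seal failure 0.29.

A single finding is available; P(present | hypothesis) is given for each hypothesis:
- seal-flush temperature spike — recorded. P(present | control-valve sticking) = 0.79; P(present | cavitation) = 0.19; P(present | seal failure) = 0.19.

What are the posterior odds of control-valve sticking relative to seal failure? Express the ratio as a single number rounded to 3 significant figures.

Unnormalized posterior weight (prior times the finding likelihood) for each of the two hypotheses:
  control-valve sticking: 0.18 × 0.79 = 0.1422
  seal failure: 0.29 × 0.19 = 0.0551
Odds(control-valve sticking : seal failure) = 0.1422 / 0.0551 ≈ 2.58.

2.58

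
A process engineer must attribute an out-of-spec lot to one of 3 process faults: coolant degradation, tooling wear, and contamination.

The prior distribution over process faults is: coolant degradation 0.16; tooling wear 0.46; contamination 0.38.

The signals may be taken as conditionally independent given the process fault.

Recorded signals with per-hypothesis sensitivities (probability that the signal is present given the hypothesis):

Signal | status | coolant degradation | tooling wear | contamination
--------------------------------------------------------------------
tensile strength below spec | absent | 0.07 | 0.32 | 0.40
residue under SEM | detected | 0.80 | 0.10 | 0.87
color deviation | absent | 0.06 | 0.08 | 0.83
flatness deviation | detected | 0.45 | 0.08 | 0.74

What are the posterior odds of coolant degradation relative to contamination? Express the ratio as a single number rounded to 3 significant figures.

2.02

Posterior odds equal prior odds times the likelihood ratio; only the two competing hypotheses matter (using 1 − P(present | H) for each absent signal).
  coolant degradation: 0.16 × (1 − 0.07) × 0.80 × (1 − 0.06) × 0.45 = 0.050354
  contamination: 0.38 × (1 − 0.40) × 0.87 × (1 − 0.83) × 0.74 = 0.024954
Odds(coolant degradation : contamination) = 0.050354 / 0.024954 ≈ 2.02.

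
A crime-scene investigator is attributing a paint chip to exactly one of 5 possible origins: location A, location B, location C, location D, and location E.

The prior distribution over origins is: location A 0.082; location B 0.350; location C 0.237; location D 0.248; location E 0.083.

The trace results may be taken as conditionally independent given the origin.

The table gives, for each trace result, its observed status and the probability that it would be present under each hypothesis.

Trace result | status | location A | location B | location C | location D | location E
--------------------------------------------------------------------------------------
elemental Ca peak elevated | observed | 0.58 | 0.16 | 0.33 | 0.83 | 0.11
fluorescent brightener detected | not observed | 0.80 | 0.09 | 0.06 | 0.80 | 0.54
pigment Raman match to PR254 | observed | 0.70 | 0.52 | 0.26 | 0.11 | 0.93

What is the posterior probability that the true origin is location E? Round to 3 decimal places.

0.064

For each hypothesis, the unnormalized posterior weight is prior × product of the trace result likelihoods (using 1 − P(present | H) for each absent trace result):
  location A: 0.082 × 0.58 × (1 − 0.80) × 0.70 = 0.0066584
  location B: 0.350 × 0.16 × (1 − 0.09) × 0.52 = 0.026499
  location C: 0.237 × 0.33 × (1 − 0.06) × 0.26 = 0.019115
  location D: 0.248 × 0.83 × (1 − 0.80) × 0.11 = 0.0045285
  location E: 0.083 × 0.11 × (1 − 0.54) × 0.93 = 0.0039058
The unnormalized weights sum to 0.060706.
P(location E | evidence) = 0.0039058 / 0.060706 ≈ 0.064.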